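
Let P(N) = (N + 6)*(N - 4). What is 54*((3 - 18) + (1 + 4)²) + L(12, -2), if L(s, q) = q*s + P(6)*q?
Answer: 468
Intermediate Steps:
P(N) = (-4 + N)*(6 + N) (P(N) = (6 + N)*(-4 + N) = (-4 + N)*(6 + N))
L(s, q) = 24*q + q*s (L(s, q) = q*s + (-24 + 6² + 2*6)*q = q*s + (-24 + 36 + 12)*q = q*s + 24*q = 24*q + q*s)
54*((3 - 18) + (1 + 4)²) + L(12, -2) = 54*((3 - 18) + (1 + 4)²) - 2*(24 + 12) = 54*(-15 + 5²) - 2*36 = 54*(-15 + 25) - 72 = 54*10 - 72 = 540 - 72 = 468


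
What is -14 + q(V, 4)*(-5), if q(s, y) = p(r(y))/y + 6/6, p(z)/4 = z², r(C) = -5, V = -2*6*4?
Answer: -144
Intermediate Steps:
V = -48 (V = -12*4 = -48)
p(z) = 4*z²
q(s, y) = 1 + 100/y (q(s, y) = (4*(-5)²)/y + 6/6 = (4*25)/y + 6*(⅙) = 100/y + 1 = 1 + 100/y)
-14 + q(V, 4)*(-5) = -14 + ((100 + 4)/4)*(-5) = -14 + ((¼)*104)*(-5) = -14 + 26*(-5) = -14 - 130 = -144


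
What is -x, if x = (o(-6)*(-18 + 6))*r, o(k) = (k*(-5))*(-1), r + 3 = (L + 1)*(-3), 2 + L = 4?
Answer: 4320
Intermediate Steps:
L = 2 (L = -2 + 4 = 2)
r = -12 (r = -3 + (2 + 1)*(-3) = -3 + 3*(-3) = -3 - 9 = -12)
o(k) = 5*k (o(k) = -5*k*(-1) = 5*k)
x = -4320 (x = ((5*(-6))*(-18 + 6))*(-12) = -30*(-12)*(-12) = 360*(-12) = -4320)
-x = -1*(-4320) = 4320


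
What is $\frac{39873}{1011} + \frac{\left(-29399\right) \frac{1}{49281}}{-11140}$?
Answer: $\frac{7296640516403}{185009744580} \approx 39.439$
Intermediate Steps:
$\frac{39873}{1011} + \frac{\left(-29399\right) \frac{1}{49281}}{-11140} = 39873 \cdot \frac{1}{1011} + \left(-29399\right) \frac{1}{49281} \left(- \frac{1}{11140}\right) = \frac{13291}{337} - - \frac{29399}{548990340} = \frac{13291}{337} + \frac{29399}{548990340} = \frac{7296640516403}{185009744580}$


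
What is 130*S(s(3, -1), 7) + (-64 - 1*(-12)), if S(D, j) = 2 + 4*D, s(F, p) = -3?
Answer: -1352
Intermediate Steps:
130*S(s(3, -1), 7) + (-64 - 1*(-12)) = 130*(2 + 4*(-3)) + (-64 - 1*(-12)) = 130*(2 - 12) + (-64 + 12) = 130*(-10) - 52 = -1300 - 52 = -1352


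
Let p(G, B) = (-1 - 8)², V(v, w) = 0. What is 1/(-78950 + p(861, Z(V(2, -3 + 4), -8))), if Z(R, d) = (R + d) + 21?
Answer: -1/78869 ≈ -1.2679e-5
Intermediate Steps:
Z(R, d) = 21 + R + d
p(G, B) = 81 (p(G, B) = (-9)² = 81)
1/(-78950 + p(861, Z(V(2, -3 + 4), -8))) = 1/(-78950 + 81) = 1/(-78869) = -1/78869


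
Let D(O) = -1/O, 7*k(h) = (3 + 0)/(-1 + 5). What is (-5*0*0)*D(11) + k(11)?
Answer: 3/28 ≈ 0.10714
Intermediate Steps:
k(h) = 3/28 (k(h) = ((3 + 0)/(-1 + 5))/7 = (3/4)/7 = (3*(1/4))/7 = (1/7)*(3/4) = 3/28)
(-5*0*0)*D(11) + k(11) = (-5*0*0)*(-1/11) + 3/28 = (0*0)*(-1*1/11) + 3/28 = 0*(-1/11) + 3/28 = 0 + 3/28 = 3/28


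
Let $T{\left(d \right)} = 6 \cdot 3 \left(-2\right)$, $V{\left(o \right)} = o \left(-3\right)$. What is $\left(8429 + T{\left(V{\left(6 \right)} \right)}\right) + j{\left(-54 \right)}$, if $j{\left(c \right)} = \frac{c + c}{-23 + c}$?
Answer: $\frac{646369}{77} \approx 8394.4$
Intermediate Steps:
$V{\left(o \right)} = - 3 o$
$j{\left(c \right)} = \frac{2 c}{-23 + c}$
$T{\left(d \right)} = -36$ ($T{\left(d \right)} = 18 \left(-2\right) = -36$)
$\left(8429 + T{\left(V{\left(6 \right)} \right)}\right) + j{\left(-54 \right)} = \left(8429 - 36\right) + 2 \left(-54\right) \frac{1}{-23 - 54} = 8393 + 2 \left(-54\right) \frac{1}{-77} = 8393 + 2 \left(-54\right) \left(- \frac{1}{77}\right) = 8393 + \frac{108}{77} = \frac{646369}{77}$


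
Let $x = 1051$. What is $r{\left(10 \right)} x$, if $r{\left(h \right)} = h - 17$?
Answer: $-7357$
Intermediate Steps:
$r{\left(h \right)} = -17 + h$
$r{\left(10 \right)} x = \left(-17 + 10\right) 1051 = \left(-7\right) 1051 = -7357$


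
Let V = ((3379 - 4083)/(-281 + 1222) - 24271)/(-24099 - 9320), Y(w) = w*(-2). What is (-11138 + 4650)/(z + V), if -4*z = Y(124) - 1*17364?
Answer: -25503743269/17310651144 ≈ -1.4733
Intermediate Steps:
Y(w) = -2*w
V = 22839715/31447279 (V = (-704/941 - 24271)/(-33419) = (-704*1/941 - 24271)*(-1/33419) = (-704/941 - 24271)*(-1/33419) = -22839715/941*(-1/33419) = 22839715/31447279 ≈ 0.72629)
z = 4403 (z = -(-2*124 - 1*17364)/4 = -(-248 - 17364)/4 = -¼*(-17612) = 4403)
(-11138 + 4650)/(z + V) = (-11138 + 4650)/(4403 + 22839715/31447279) = -6488/138485209152/31447279 = -6488*31447279/138485209152 = -25503743269/17310651144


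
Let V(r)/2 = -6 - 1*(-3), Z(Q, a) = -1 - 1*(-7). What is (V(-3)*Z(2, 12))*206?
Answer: -7416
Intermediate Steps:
Z(Q, a) = 6 (Z(Q, a) = -1 + 7 = 6)
V(r) = -6 (V(r) = 2*(-6 - 1*(-3)) = 2*(-6 + 3) = 2*(-3) = -6)
(V(-3)*Z(2, 12))*206 = -6*6*206 = -36*206 = -7416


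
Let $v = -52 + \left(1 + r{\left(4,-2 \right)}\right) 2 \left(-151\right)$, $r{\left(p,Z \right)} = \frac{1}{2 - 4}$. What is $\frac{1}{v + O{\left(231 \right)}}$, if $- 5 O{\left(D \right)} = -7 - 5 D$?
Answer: $\frac{5}{147} \approx 0.034014$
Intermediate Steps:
$O{\left(D \right)} = \frac{7}{5} + D$ ($O{\left(D \right)} = - \frac{-7 - 5 D}{5} = \frac{7}{5} + D$)
$r{\left(p,Z \right)} = - \frac{1}{2}$ ($r{\left(p,Z \right)} = \frac{1}{-2} = - \frac{1}{2}$)
$v = -203$ ($v = -52 + \left(1 - \frac{1}{2}\right) 2 \left(-151\right) = -52 + \frac{1}{2} \cdot 2 \left(-151\right) = -52 + 1 \left(-151\right) = -52 - 151 = -203$)
$\frac{1}{v + O{\left(231 \right)}} = \frac{1}{-203 + \left(\frac{7}{5} + 231\right)} = \frac{1}{-203 + \frac{1162}{5}} = \frac{1}{\frac{147}{5}} = \frac{5}{147}$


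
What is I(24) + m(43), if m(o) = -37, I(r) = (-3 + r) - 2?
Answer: -18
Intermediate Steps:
I(r) = -5 + r
I(24) + m(43) = (-5 + 24) - 37 = 19 - 37 = -18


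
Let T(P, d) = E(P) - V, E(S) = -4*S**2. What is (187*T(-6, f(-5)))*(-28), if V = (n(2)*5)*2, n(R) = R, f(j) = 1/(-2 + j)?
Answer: 858704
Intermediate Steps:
V = 20 (V = (2*5)*2 = 10*2 = 20)
T(P, d) = -20 - 4*P**2 (T(P, d) = -4*P**2 - 1*20 = -4*P**2 - 20 = -20 - 4*P**2)
(187*T(-6, f(-5)))*(-28) = (187*(-20 - 4*(-6)**2))*(-28) = (187*(-20 - 4*36))*(-28) = (187*(-20 - 144))*(-28) = (187*(-164))*(-28) = -30668*(-28) = 858704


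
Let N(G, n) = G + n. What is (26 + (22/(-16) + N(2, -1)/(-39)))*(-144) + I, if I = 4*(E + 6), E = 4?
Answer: -45530/13 ≈ -3502.3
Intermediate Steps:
I = 40 (I = 4*(4 + 6) = 4*10 = 40)
(26 + (22/(-16) + N(2, -1)/(-39)))*(-144) + I = (26 + (22/(-16) + (2 - 1)/(-39)))*(-144) + 40 = (26 + (22*(-1/16) + 1*(-1/39)))*(-144) + 40 = (26 + (-11/8 - 1/39))*(-144) + 40 = (26 - 437/312)*(-144) + 40 = (7675/312)*(-144) + 40 = -46050/13 + 40 = -45530/13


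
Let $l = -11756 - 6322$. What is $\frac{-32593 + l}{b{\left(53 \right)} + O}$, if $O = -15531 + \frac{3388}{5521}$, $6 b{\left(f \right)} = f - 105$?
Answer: $\frac{839263773}{257373335} \approx 3.2609$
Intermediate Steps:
$l = -18078$
$b{\left(f \right)} = - \frac{35}{2} + \frac{f}{6}$ ($b{\left(f \right)} = \frac{f - 105}{6} = \frac{-105 + f}{6} = - \frac{35}{2} + \frac{f}{6}$)
$O = - \frac{85743263}{5521}$ ($O = -15531 + 3388 \cdot \frac{1}{5521} = -15531 + \frac{3388}{5521} = - \frac{85743263}{5521} \approx -15530.0$)
$\frac{-32593 + l}{b{\left(53 \right)} + O} = \frac{-32593 - 18078}{\left(- \frac{35}{2} + \frac{1}{6} \cdot 53\right) - \frac{85743263}{5521}} = - \frac{50671}{\left(- \frac{35}{2} + \frac{53}{6}\right) - \frac{85743263}{5521}} = - \frac{50671}{- \frac{26}{3} - \frac{85743263}{5521}} = - \frac{50671}{- \frac{257373335}{16563}} = \left(-50671\right) \left(- \frac{16563}{257373335}\right) = \frac{839263773}{257373335}$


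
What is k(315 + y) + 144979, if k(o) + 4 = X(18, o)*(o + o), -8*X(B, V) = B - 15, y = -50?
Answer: 579105/4 ≈ 1.4478e+5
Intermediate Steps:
X(B, V) = 15/8 - B/8 (X(B, V) = -(B - 15)/8 = -(-15 + B)/8 = 15/8 - B/8)
k(o) = -4 - 3*o/4 (k(o) = -4 + (15/8 - 1/8*18)*(o + o) = -4 + (15/8 - 9/4)*(2*o) = -4 - 3*o/4)
k(315 + y) + 144979 = (-4 - 3*(315 - 50)/4) + 144979 = (-4 - 3/4*265) + 144979 = (-4 - 795/4) + 144979 = -811/4 + 144979 = 579105/4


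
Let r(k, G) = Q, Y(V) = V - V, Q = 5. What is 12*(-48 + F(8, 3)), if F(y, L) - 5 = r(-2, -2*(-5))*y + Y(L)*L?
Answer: -36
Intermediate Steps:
Y(V) = 0
r(k, G) = 5
F(y, L) = 5 + 5*y (F(y, L) = 5 + (5*y + 0*L) = 5 + (5*y + 0) = 5 + 5*y)
12*(-48 + F(8, 3)) = 12*(-48 + (5 + 5*8)) = 12*(-48 + (5 + 40)) = 12*(-48 + 45) = 12*(-3) = -36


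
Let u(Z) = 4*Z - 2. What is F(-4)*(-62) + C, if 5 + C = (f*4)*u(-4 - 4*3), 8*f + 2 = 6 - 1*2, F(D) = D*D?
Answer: -1063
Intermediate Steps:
F(D) = D²
f = ¼ (f = -¼ + (6 - 1*2)/8 = -¼ + (6 - 2)/8 = -¼ + (⅛)*4 = -¼ + ½ = ¼ ≈ 0.25000)
u(Z) = -2 + 4*Z
C = -71 (C = -5 + ((¼)*4)*(-2 + 4*(-4 - 4*3)) = -5 + 1*(-2 + 4*(-4 - 12)) = -5 + 1*(-2 + 4*(-16)) = -5 + 1*(-2 - 64) = -5 + 1*(-66) = -5 - 66 = -71)
F(-4)*(-62) + C = (-4)²*(-62) - 71 = 16*(-62) - 71 = -992 - 71 = -1063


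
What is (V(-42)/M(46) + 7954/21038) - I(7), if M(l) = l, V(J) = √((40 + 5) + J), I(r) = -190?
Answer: 2002587/10519 + √3/46 ≈ 190.42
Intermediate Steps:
V(J) = √(45 + J)
(V(-42)/M(46) + 7954/21038) - I(7) = (√(45 - 42)/46 + 7954/21038) - 1*(-190) = (√3*(1/46) + 7954*(1/21038)) + 190 = (√3/46 + 3977/10519) + 190 = (3977/10519 + √3/46) + 190 = 2002587/10519 + √3/46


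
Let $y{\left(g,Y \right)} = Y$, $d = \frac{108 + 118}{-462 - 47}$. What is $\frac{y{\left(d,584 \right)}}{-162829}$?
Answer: $- \frac{584}{162829} \approx -0.0035866$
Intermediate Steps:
$d = - \frac{226}{509}$ ($d = \frac{226}{-509} = 226 \left(- \frac{1}{509}\right) = - \frac{226}{509} \approx -0.44401$)
$\frac{y{\left(d,584 \right)}}{-162829} = \frac{584}{-162829} = 584 \left(- \frac{1}{162829}\right) = - \frac{584}{162829}$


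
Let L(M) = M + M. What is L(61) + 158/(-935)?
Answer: 113912/935 ≈ 121.83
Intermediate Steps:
L(M) = 2*M
L(61) + 158/(-935) = 2*61 + 158/(-935) = 122 + 158*(-1/935) = 122 - 158/935 = 113912/935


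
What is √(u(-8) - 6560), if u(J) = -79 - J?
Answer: I*√6631 ≈ 81.431*I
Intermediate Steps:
√(u(-8) - 6560) = √((-79 - 1*(-8)) - 6560) = √((-79 + 8) - 6560) = √(-71 - 6560) = √(-6631) = I*√6631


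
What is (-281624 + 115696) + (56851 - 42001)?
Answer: -151078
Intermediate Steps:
(-281624 + 115696) + (56851 - 42001) = -165928 + 14850 = -151078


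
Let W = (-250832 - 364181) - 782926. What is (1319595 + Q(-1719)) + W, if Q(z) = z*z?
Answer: 2876617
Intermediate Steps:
Q(z) = z²
W = -1397939 (W = -615013 - 782926 = -1397939)
(1319595 + Q(-1719)) + W = (1319595 + (-1719)²) - 1397939 = (1319595 + 2954961) - 1397939 = 4274556 - 1397939 = 2876617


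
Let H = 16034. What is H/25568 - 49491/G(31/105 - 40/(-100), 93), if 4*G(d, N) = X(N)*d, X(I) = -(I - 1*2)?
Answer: 2920706521/933232 ≈ 3129.7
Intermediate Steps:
X(I) = 2 - I (X(I) = -(I - 2) = -(-2 + I) = 2 - I)
G(d, N) = d*(2 - N)/4 (G(d, N) = ((2 - N)*d)/4 = (d*(2 - N))/4 = d*(2 - N)/4)
H/25568 - 49491/G(31/105 - 40/(-100), 93) = 16034/25568 - 49491*4/((2 - 1*93)*(31/105 - 40/(-100))) = 16034*(1/25568) - 49491*4/((2 - 93)*(31*(1/105) - 40*(-1/100))) = 8017/12784 - 49491*(-4/(91*(31/105 + 2/5))) = 8017/12784 - 49491/((1/4)*(73/105)*(-91)) = 8017/12784 - 49491/(-949/60) = 8017/12784 - 49491*(-60/949) = 8017/12784 + 228420/73 = 2920706521/933232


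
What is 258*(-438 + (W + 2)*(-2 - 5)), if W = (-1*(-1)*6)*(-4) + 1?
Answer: -75078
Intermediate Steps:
W = -23 (W = (1*6)*(-4) + 1 = 6*(-4) + 1 = -24 + 1 = -23)
258*(-438 + (W + 2)*(-2 - 5)) = 258*(-438 + (-23 + 2)*(-2 - 5)) = 258*(-438 - 21*(-7)) = 258*(-438 + 147) = 258*(-291) = -75078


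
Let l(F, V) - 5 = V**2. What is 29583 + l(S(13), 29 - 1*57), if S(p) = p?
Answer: 30372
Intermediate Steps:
l(F, V) = 5 + V**2
29583 + l(S(13), 29 - 1*57) = 29583 + (5 + (29 - 1*57)**2) = 29583 + (5 + (29 - 57)**2) = 29583 + (5 + (-28)**2) = 29583 + (5 + 784) = 29583 + 789 = 30372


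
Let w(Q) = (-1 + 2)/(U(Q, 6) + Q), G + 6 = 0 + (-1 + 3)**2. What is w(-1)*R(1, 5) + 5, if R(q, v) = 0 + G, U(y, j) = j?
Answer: 23/5 ≈ 4.6000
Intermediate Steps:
G = -2 (G = -6 + (0 + (-1 + 3)**2) = -6 + (0 + 2**2) = -6 + (0 + 4) = -6 + 4 = -2)
w(Q) = 1/(6 + Q) (w(Q) = (-1 + 2)/(6 + Q) = 1/(6 + Q))
R(q, v) = -2 (R(q, v) = 0 - 2 = -2)
w(-1)*R(1, 5) + 5 = -2/(6 - 1) + 5 = -2/5 + 5 = 23/5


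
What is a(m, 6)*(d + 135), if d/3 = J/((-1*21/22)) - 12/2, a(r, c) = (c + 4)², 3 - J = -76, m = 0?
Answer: -91900/7 ≈ -13129.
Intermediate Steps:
J = 79 (J = 3 - 1*(-76) = 3 + 76 = 79)
a(r, c) = (4 + c)²
d = -1864/7 (d = 3*(79/((-1*21/22)) - 12/2) = 3*(79/((-21*1/22)) - 12*½) = 3*(79/(-21/22) - 6) = 3*(79*(-22/21) - 6) = 3*(-1738/21 - 6) = 3*(-1864/21) = -1864/7 ≈ -266.29)
a(m, 6)*(d + 135) = (4 + 6)²*(-1864/7 + 135) = 10²*(-919/7) = 100*(-919/7) = -91900/7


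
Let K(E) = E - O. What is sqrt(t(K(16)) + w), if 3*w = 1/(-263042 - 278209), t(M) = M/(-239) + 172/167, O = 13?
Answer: sqrt(474801889068527685918)/21602951163 ≈ 1.0087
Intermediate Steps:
K(E) = -13 + E (K(E) = E - 1*13 = E - 13 = -13 + E)
t(M) = 172/167 - M/239 (t(M) = M*(-1/239) + 172*(1/167) = -M/239 + 172/167 = 172/167 - M/239)
w = -1/1623753 (w = 1/(3*(-263042 - 278209)) = (1/3)/(-541251) = (1/3)*(-1/541251) = -1/1623753 ≈ -6.1586e-7)
sqrt(t(K(16)) + w) = sqrt((172/167 - (-13 + 16)/239) - 1/1623753) = sqrt((172/167 - 1/239*3) - 1/1623753) = sqrt((172/167 - 3/239) - 1/1623753) = sqrt(40607/39913 - 1/1623753) = sqrt(65935698158/64808853489) = sqrt(474801889068527685918)/21602951163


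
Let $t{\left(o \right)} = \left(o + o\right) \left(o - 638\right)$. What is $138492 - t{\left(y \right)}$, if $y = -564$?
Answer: $-1217364$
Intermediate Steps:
$t{\left(o \right)} = 2 o \left(-638 + o\right)$
$138492 - t{\left(y \right)} = 138492 - 2 \left(-564\right) \left(-638 - 564\right) = 138492 - 2 \left(-564\right) \left(-1202\right) = 138492 - 1355856 = -1217364$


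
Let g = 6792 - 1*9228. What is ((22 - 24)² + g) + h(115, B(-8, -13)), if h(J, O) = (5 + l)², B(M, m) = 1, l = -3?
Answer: -2428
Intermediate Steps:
h(J, O) = 4 (h(J, O) = (5 - 3)² = 2² = 4)
g = -2436 (g = 6792 - 9228 = -2436)
((22 - 24)² + g) + h(115, B(-8, -13)) = ((22 - 24)² - 2436) + 4 = ((-2)² - 2436) + 4 = (4 - 2436) + 4 = -2432 + 4 = -2428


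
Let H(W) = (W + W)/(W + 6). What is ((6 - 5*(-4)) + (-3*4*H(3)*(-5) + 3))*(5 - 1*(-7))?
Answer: 828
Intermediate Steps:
H(W) = 2*W/(6 + W) (H(W) = (2*W)/(6 + W) = 2*W/(6 + W))
((6 - 5*(-4)) + (-3*4*H(3)*(-5) + 3))*(5 - 1*(-7)) = ((6 - 5*(-4)) + (-3*4*(2*3/(6 + 3))*(-5) + 3))*(5 - 1*(-7)) = ((6 + 20) + (-3*4*(2*3/9)*(-5) + 3))*(5 + 7) = (26 + (-3*4*(2*3*(1/9))*(-5) + 3))*12 = (26 + (-3*4*(2/3)*(-5) + 3))*12 = (26 + (-8*(-5) + 3))*12 = (26 + (-3*(-40/3) + 3))*12 = (26 + (40 + 3))*12 = (26 + 43)*12 = 69*12 = 828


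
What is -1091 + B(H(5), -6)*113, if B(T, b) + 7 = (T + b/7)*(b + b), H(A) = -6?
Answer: 51914/7 ≈ 7416.3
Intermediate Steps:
B(T, b) = -7 + 2*b*(T + b/7) (B(T, b) = -7 + (T + b/7)*(b + b) = -7 + (T + b*(1/7))*(2*b) = -7 + (T + b/7)*(2*b) = -7 + 2*b*(T + b/7))
-1091 + B(H(5), -6)*113 = -1091 + (-7 + (2/7)*(-6)**2 + 2*(-6)*(-6))*113 = -1091 + (-7 + (2/7)*36 + 72)*113 = -1091 + (-7 + 72/7 + 72)*113 = -1091 + (527/7)*113 = -1091 + 59551/7 = 51914/7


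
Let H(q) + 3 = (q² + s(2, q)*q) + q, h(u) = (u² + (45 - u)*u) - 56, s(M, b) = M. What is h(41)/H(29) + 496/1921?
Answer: 3895469/1776925 ≈ 2.1923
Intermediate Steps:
h(u) = -56 + u² + u*(45 - u) (h(u) = (u² + u*(45 - u)) - 56 = -56 + u² + u*(45 - u))
H(q) = -3 + q² + 3*q (H(q) = -3 + ((q² + 2*q) + q) = -3 + (q² + 3*q) = -3 + q² + 3*q)
h(41)/H(29) + 496/1921 = (-56 + 45*41)/(-3 + 29² + 3*29) + 496/1921 = (-56 + 1845)/(-3 + 841 + 87) + 496*(1/1921) = 1789/925 + 496/1921 = 3895469/1776925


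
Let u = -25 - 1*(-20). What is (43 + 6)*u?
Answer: -245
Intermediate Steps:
u = -5 (u = -25 + 20 = -5)
(43 + 6)*u = (43 + 6)*(-5) = 49*(-5) = -245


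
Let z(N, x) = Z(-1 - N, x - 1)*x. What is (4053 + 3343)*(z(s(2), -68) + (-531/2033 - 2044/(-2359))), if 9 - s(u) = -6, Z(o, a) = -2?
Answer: 692200108420/685121 ≈ 1.0103e+6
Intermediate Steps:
s(u) = 15 (s(u) = 9 - 1*(-6) = 9 + 6 = 15)
z(N, x) = -2*x
(4053 + 3343)*(z(s(2), -68) + (-531/2033 - 2044/(-2359))) = (4053 + 3343)*(-2*(-68) + (-531/2033 - 2044/(-2359))) = 7396*(136 + (-531*1/2033 - 2044*(-1/2359))) = 7396*(136 + (-531/2033 + 292/337)) = 7396*(136 + 414689/685121) = 7396*(93591145/685121) = 692200108420/685121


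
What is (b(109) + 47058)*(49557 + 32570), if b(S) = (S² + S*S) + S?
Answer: 5825185983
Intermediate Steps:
b(S) = S + 2*S² (b(S) = (S² + S²) + S = 2*S² + S = S + 2*S²)
(b(109) + 47058)*(49557 + 32570) = (109*(1 + 2*109) + 47058)*(49557 + 32570) = (109*(1 + 218) + 47058)*82127 = (109*219 + 47058)*82127 = (23871 + 47058)*82127 = 70929*82127 = 5825185983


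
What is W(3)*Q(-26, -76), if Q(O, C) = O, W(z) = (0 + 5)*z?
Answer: -390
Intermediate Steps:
W(z) = 5*z
W(3)*Q(-26, -76) = (5*3)*(-26) = 15*(-26) = -390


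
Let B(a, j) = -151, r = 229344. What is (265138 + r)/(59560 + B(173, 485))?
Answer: 494482/59409 ≈ 8.3233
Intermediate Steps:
(265138 + r)/(59560 + B(173, 485)) = (265138 + 229344)/(59560 - 151) = 494482/59409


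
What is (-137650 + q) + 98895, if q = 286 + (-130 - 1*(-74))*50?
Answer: -41269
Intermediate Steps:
q = -2514 (q = 286 + (-130 + 74)*50 = 286 - 56*50 = 286 - 2800 = -2514)
(-137650 + q) + 98895 = (-137650 - 2514) + 98895 = -140164 + 98895 = -41269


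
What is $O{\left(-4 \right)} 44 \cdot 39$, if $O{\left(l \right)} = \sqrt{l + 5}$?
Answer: $1716$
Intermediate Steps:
$O{\left(l \right)} = \sqrt{5 + l}$
$O{\left(-4 \right)} 44 \cdot 39 = \sqrt{5 - 4} \cdot 44 \cdot 39 = \sqrt{1} \cdot 44 \cdot 39 = 1 \cdot 44 \cdot 39 = 44 \cdot 39 = 1716$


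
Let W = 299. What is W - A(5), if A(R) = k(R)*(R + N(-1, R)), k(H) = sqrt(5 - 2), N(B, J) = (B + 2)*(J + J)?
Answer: 299 - 15*sqrt(3) ≈ 273.02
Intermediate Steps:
N(B, J) = 2*J*(2 + B) (N(B, J) = (2 + B)*(2*J) = 2*J*(2 + B))
k(H) = sqrt(3)
A(R) = 3*R*sqrt(3) (A(R) = sqrt(3)*(R + 2*R*(2 - 1)) = sqrt(3)*(R + 2*R*1) = sqrt(3)*(R + 2*R) = sqrt(3)*(3*R) = 3*R*sqrt(3))
W - A(5) = 299 - 3*5*sqrt(3) = 299 - 15*sqrt(3)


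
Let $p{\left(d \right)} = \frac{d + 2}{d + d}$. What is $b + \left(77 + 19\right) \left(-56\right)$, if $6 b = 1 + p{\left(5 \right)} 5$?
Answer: $- \frac{21501}{4} \approx -5375.3$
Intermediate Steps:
$p{\left(d \right)} = \frac{2 + d}{2 d}$
$b = \frac{3}{4}$ ($b = \frac{1 + \frac{2 + 5}{2 \cdot 5} \cdot 5}{6} = \frac{1 + \frac{1}{2} \cdot \frac{1}{5} \cdot 7 \cdot 5}{6} = \frac{1 + \frac{7}{10} \cdot 5}{6} = \frac{1 + \frac{7}{2}}{6} = \frac{1}{6} \cdot \frac{9}{2} = \frac{3}{4} \approx 0.75$)
$b + \left(77 + 19\right) \left(-56\right) = \frac{3}{4} + \left(77 + 19\right) \left(-56\right) = \frac{3}{4} + 96 \left(-56\right) = \frac{3}{4} - 5376 = - \frac{21501}{4}$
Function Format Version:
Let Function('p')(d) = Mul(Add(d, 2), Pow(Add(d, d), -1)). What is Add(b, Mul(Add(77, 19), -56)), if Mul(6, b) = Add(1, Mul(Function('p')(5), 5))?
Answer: Rational(-21501, 4) ≈ -5375.3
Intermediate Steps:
Function('p')(d) = Mul(Rational(1, 2), Pow(d, -1), Add(2, d)) (Function('p')(d) = Mul(Add(2, d), Pow(Mul(2, d), -1)) = Mul(Add(2, d), Mul(Rational(1, 2), Pow(d, -1))) = Mul(Rational(1, 2), Pow(d, -1), Add(2, d)))
b = Rational(3, 4) (b = Mul(Rational(1, 6), Add(1, Mul(Mul(Rational(1, 2), Pow(5, -1), Add(2, 5)), 5))) = Mul(Rational(1, 6), Add(1, Mul(Mul(Rational(1, 2), Rational(1, 5), 7), 5))) = Mul(Rational(1, 6), Add(1, Mul(Rational(7, 10), 5))) = Mul(Rational(1, 6), Add(1, Rational(7, 2))) = Mul(Rational(1, 6), Rational(9, 2)) = Rational(3, 4) ≈ 0.75000)
Add(b, Mul(Add(77, 19), -56)) = Add(Rational(3, 4), Mul(Add(77, 19), -56)) = Add(Rational(3, 4), Mul(96, -56)) = Add(Rational(3, 4), -5376) = Rational(-21501, 4)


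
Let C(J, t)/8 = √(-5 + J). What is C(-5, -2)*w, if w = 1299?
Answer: 10392*I*√10 ≈ 32862.0*I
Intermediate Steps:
C(J, t) = 8*√(-5 + J)
C(-5, -2)*w = (8*√(-5 - 5))*1299 = (8*√(-10))*1299 = (8*(I*√10))*1299 = (8*I*√10)*1299 = 10392*I*√10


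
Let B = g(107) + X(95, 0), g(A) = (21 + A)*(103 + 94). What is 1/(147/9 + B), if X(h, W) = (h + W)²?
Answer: 3/102772 ≈ 2.9191e-5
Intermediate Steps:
g(A) = 4137 + 197*A (g(A) = (21 + A)*197 = 4137 + 197*A)
X(h, W) = (W + h)²
B = 34241 (B = (4137 + 197*107) + (0 + 95)² = (4137 + 21079) + 95² = 25216 + 9025 = 34241)
1/(147/9 + B) = 1/(147/9 + 34241) = 1/(147*(⅑) + 34241) = 1/(49/3 + 34241) = 1/(102772/3) = 3/102772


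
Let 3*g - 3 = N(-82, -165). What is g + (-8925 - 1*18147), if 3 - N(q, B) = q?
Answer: -81128/3 ≈ -27043.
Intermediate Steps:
N(q, B) = 3 - q
g = 88/3 (g = 1 + (3 - 1*(-82))/3 = 1 + (3 + 82)/3 = 1 + (1/3)*85 = 1 + 85/3 = 88/3 ≈ 29.333)
g + (-8925 - 1*18147) = 88/3 + (-8925 - 1*18147) = 88/3 + (-8925 - 18147) = 88/3 - 27072 = -81128/3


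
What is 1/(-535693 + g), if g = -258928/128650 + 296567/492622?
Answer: -31687910150/16975036352126283 ≈ -1.8667e-6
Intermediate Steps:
g = -44700142333/31687910150 (g = -258928*1/128650 + 296567*(1/492622) = -129464/64325 + 296567/492622 = -44700142333/31687910150 ≈ -1.4106)
1/(-535693 + g) = 1/(-535693 - 44700142333/31687910150) = 1/(-16975036352126283/31687910150) = -31687910150/16975036352126283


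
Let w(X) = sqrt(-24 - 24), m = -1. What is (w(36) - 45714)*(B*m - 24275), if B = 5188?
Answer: 1346871582 - 117852*I*sqrt(3) ≈ 1.3469e+9 - 2.0413e+5*I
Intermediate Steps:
w(X) = 4*I*sqrt(3) (w(X) = sqrt(-48) = 4*I*sqrt(3))
(w(36) - 45714)*(B*m - 24275) = (4*I*sqrt(3) - 45714)*(5188*(-1) - 24275) = (-45714 + 4*I*sqrt(3))*(-5188 - 24275) = (-45714 + 4*I*sqrt(3))*(-29463) = 1346871582 - 117852*I*sqrt(3)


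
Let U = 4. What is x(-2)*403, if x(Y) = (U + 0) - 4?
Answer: 0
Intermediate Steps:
x(Y) = 0 (x(Y) = (4 + 0) - 4 = 4 - 4 = 0)
x(-2)*403 = 0*403 = 0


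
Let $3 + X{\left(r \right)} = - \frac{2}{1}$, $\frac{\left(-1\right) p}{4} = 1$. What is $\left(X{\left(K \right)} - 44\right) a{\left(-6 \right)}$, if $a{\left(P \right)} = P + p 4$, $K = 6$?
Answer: $1078$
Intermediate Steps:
$p = -4$ ($p = \left(-4\right) 1 = -4$)
$a{\left(P \right)} = -16 + P$ ($a{\left(P \right)} = P - 16 = -16 + P$)
$X{\left(r \right)} = -5$ ($X{\left(r \right)} = -3 - \frac{2}{1} = -3 - 2 = -5$)
$\left(X{\left(K \right)} - 44\right) a{\left(-6 \right)} = \left(-5 - 44\right) \left(-16 - 6\right) = \left(-49\right) \left(-22\right) = 1078$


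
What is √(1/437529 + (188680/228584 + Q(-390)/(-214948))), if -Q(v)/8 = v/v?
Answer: 4*√80566630893198840816195915/39517292445837 ≈ 0.90855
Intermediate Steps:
Q(v) = -8 (Q(v) = -8*v/v = -8*1 = -8)
√(1/437529 + (188680/228584 + Q(-390)/(-214948))) = √(1/437529 + (188680/228584 - 8/(-214948))) = √(1/437529 + (188680*(1/228584) - 8*(-1/214948))) = √(1/437529 + (23585/28573 + 2/53737)) = √(1/437529 + 1267444291/1535427301) = √(32620304036720/39517292445837) = 4*√80566630893198840816195915/39517292445837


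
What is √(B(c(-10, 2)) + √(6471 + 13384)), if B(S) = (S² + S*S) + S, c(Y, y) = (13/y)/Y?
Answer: √(78 + 7600*√55)/20 ≈ 11.879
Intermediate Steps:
c(Y, y) = 13/(Y*y)
B(S) = S + 2*S² (B(S) = (S² + S²) + S = 2*S² + S = S + 2*S²)
√(B(c(-10, 2)) + √(6471 + 13384)) = √((13/(-10*2))*(1 + 2*(13/(-10*2))) + √(6471 + 13384)) = √((13*(-⅒)*(½))*(1 + 2*(13*(-⅒)*(½))) + √19855) = √(-13*(1 + 2*(-13/20))/20 + 19*√55) = √(-13*(1 - 13/10)/20 + 19*√55) = √(-13/20*(-3/10) + 19*√55) = √(39/200 + 19*√55)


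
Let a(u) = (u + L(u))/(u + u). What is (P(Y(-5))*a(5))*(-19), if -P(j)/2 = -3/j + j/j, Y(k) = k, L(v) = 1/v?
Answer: 3952/125 ≈ 31.616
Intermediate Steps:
a(u) = (u + 1/u)/(2*u) (a(u) = (u + 1/u)/(u + u) = (u + 1/u)/((2*u)) = (u + 1/u)*(1/(2*u)) = (u + 1/u)/(2*u))
P(j) = -2 + 6/j (P(j) = -2*(-3/j + j/j) = -2*(-3/j + 1) = -2*(1 - 3/j) = -2 + 6/j)
(P(Y(-5))*a(5))*(-19) = ((-2 + 6/(-5))*((½)*(1 + 5²)/5²))*(-19) = ((-2 + 6*(-⅕))*((½)*(1/25)*(1 + 25)))*(-19) = ((-2 - 6/5)*((½)*(1/25)*26))*(-19) = -16/5*13/25*(-19) = -208/125*(-19) = 3952/125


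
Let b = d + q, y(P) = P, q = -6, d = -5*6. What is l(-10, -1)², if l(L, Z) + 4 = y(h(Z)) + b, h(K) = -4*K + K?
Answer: 1369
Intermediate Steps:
d = -30
h(K) = -3*K
b = -36 (b = -30 - 6 = -36)
l(L, Z) = -40 - 3*Z (l(L, Z) = -4 + (-3*Z - 36) = -4 + (-36 - 3*Z) = -40 - 3*Z)
l(-10, -1)² = (-40 - 3*(-1))² = (-40 + 3)² = (-37)² = 1369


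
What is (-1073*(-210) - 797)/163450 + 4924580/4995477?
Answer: 1926572038241/816510715650 ≈ 2.3595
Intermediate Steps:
(-1073*(-210) - 797)/163450 + 4924580/4995477 = (225330 - 797)*(1/163450) + 4924580*(1/4995477) = 224533*(1/163450) + 4924580/4995477 = 224533/163450 + 4924580/4995477 = 1926572038241/816510715650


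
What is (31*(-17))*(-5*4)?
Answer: 10540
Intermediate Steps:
(31*(-17))*(-5*4) = -527*(-20) = 10540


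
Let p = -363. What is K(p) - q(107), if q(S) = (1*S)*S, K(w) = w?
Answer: -11812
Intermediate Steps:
q(S) = S**2 (q(S) = S*S = S**2)
K(p) - q(107) = -363 - 1*107**2 = -363 - 1*11449 = -363 - 11449 = -11812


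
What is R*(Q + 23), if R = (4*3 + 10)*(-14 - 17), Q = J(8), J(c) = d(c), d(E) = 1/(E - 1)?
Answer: -110484/7 ≈ -15783.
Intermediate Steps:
d(E) = 1/(-1 + E)
J(c) = 1/(-1 + c)
Q = ⅐ (Q = 1/(-1 + 8) = 1/7 = ⅐ ≈ 0.14286)
R = -682 (R = (12 + 10)*(-31) = 22*(-31) = -682)
R*(Q + 23) = -682*(⅐ + 23) = -682*162/7 = -110484/7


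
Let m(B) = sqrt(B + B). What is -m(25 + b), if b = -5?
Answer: -2*sqrt(10) ≈ -6.3246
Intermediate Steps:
m(B) = sqrt(2)*sqrt(B) (m(B) = sqrt(2*B) = sqrt(2)*sqrt(B))
-m(25 + b) = -sqrt(2)*sqrt(25 - 5) = -sqrt(2)*sqrt(20) = -sqrt(2)*2*sqrt(5) = -2*sqrt(10)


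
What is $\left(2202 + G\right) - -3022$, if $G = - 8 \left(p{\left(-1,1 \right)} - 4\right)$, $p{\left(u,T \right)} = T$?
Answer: $5248$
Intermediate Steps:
$G = 24$ ($G = - 8 \left(1 - 4\right) = \left(-8\right) \left(-3\right) = 24$)
$\left(2202 + G\right) - -3022 = \left(2202 + 24\right) - -3022 = 2226 + 3022 = 5248$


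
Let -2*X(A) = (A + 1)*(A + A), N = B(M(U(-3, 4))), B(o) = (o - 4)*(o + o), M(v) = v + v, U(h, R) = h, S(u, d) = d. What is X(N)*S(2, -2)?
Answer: 29040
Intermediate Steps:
M(v) = 2*v
B(o) = 2*o*(-4 + o) (B(o) = (-4 + o)*(2*o) = 2*o*(-4 + o))
N = 120 (N = 2*(2*(-3))*(-4 + 2*(-3)) = 2*(-6)*(-4 - 6) = 2*(-6)*(-10) = 120)
X(A) = -A*(1 + A) (X(A) = -(A + 1)*(A + A)/2 = -(1 + A)*2*A/2 = -A*(1 + A))
X(N)*S(2, -2) = -1*120*(1 + 120)*(-2) = -1*120*121*(-2) = -14520*(-2) = 29040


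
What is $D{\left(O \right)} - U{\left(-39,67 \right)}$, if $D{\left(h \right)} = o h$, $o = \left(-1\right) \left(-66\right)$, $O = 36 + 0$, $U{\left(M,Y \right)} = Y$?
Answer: $2309$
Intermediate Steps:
$O = 36$
$o = 66$
$D{\left(h \right)} = 66 h$
$D{\left(O \right)} - U{\left(-39,67 \right)} = 66 \cdot 36 - 67 = 2376 - 67 = 2309$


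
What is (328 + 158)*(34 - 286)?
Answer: -122472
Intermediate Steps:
(328 + 158)*(34 - 286) = 486*(-252) = -122472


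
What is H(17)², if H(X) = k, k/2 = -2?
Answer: 16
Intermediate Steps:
k = -4 (k = 2*(-2) = -4)
H(X) = -4
H(17)² = (-4)² = 16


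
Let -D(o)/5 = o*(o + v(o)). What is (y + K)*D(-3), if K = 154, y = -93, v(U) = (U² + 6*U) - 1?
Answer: -11895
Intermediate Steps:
v(U) = -1 + U² + 6*U
D(o) = -5*o*(-1 + o² + 7*o) (D(o) = -5*o*(o + (-1 + o² + 6*o)) = -5*o*(-1 + o² + 7*o))
(y + K)*D(-3) = (-93 + 154)*(5*(-3)*(1 - 1*(-3)² - 7*(-3))) = 61*(5*(-3)*(1 - 1*9 + 21)) = 61*(5*(-3)*(1 - 9 + 21)) = 61*(5*(-3)*13) = 61*(-195) = -11895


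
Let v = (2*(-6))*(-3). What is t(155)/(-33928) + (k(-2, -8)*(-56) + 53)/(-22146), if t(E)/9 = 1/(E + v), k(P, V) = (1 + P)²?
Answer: 3206905/23918595368 ≈ 0.00013408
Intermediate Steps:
v = 36 (v = -12*(-3) = 36)
t(E) = 9/(36 + E) (t(E) = 9/(E + 36) = 9/(36 + E))
t(155)/(-33928) + (k(-2, -8)*(-56) + 53)/(-22146) = (9/(36 + 155))/(-33928) + ((1 - 2)²*(-56) + 53)/(-22146) = (9/191)*(-1/33928) + ((-1)²*(-56) + 53)*(-1/22146) = (9*(1/191))*(-1/33928) + (1*(-56) + 53)*(-1/22146) = (9/191)*(-1/33928) + (-56 + 53)*(-1/22146) = -9/6480248 - 3*(-1/22146) = -9/6480248 + 1/7382 = 3206905/23918595368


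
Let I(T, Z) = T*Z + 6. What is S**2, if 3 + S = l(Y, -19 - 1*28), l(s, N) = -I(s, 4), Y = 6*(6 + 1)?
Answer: 31329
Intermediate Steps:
I(T, Z) = 6 + T*Z
Y = 42 (Y = 6*7 = 42)
l(s, N) = -6 - 4*s (l(s, N) = -(6 + s*4) = -(6 + 4*s) = -6 - 4*s)
S = -177 (S = -3 + (-6 - 4*42) = -3 + (-6 - 168) = -3 - 174 = -177)
S**2 = (-177)**2 = 31329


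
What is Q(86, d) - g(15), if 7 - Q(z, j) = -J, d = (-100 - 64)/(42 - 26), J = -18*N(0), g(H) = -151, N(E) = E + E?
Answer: 158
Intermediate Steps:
N(E) = 2*E
J = 0 (J = -36*0 = -18*0 = 0)
d = -41/4 (d = -164/16 = -164*1/16 = -41/4 ≈ -10.250)
Q(z, j) = 7 (Q(z, j) = 7 - (-1)*0 = 7 - 1*0 = 7 + 0 = 7)
Q(86, d) - g(15) = 7 - 1*(-151) = 7 + 151 = 158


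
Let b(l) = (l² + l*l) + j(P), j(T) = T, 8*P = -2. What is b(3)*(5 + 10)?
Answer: 1065/4 ≈ 266.25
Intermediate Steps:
P = -¼ (P = (⅛)*(-2) = -¼ ≈ -0.25000)
b(l) = -¼ + 2*l² (b(l) = (l² + l*l) - ¼ = (l² + l²) - ¼ = 2*l² - ¼ = -¼ + 2*l²)
b(3)*(5 + 10) = (-¼ + 2*3²)*(5 + 10) = (-¼ + 2*9)*15 = (-¼ + 18)*15 = (71/4)*15 = 1065/4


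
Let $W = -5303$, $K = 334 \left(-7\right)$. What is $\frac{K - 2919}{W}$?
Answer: $\frac{5257}{5303} \approx 0.99133$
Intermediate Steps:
$K = -2338$
$\frac{K - 2919}{W} = \frac{-2338 - 2919}{-5303} = \left(-5257\right) \left(- \frac{1}{5303}\right) = \frac{5257}{5303}$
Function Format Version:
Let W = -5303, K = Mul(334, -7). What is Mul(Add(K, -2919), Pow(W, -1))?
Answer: Rational(5257, 5303) ≈ 0.99133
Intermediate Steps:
K = -2338
Mul(Add(K, -2919), Pow(W, -1)) = Mul(Add(-2338, -2919), Pow(-5303, -1)) = Mul(-5257, Rational(-1, 5303)) = Rational(5257, 5303)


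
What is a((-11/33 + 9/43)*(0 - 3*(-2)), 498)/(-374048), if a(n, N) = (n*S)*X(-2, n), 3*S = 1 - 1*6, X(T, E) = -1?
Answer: 5/1507881 ≈ 3.3159e-6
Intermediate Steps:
S = -5/3 (S = (1 - 1*6)/3 = (1 - 6)/3 = (⅓)*(-5) = -5/3 ≈ -1.6667)
a(n, N) = 5*n/3 (a(n, N) = (n*(-5/3))*(-1) = -5*n/3*(-1) = 5*n/3)
a((-11/33 + 9/43)*(0 - 3*(-2)), 498)/(-374048) = (5*((-11/33 + 9/43)*(0 - 3*(-2)))/3)/(-374048) = (5*((-11*1/33 + 9*(1/43))*(0 + 6))/3)*(-1/374048) = (5*((-⅓ + 9/43)*6)/3)*(-1/374048) = (5*(-16/129*6)/3)*(-1/374048) = ((5/3)*(-32/43))*(-1/374048) = -160/129*(-1/374048) = 5/1507881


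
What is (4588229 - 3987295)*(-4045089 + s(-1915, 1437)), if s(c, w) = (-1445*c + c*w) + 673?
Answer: -2421220775664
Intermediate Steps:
s(c, w) = 673 - 1445*c + c*w
(4588229 - 3987295)*(-4045089 + s(-1915, 1437)) = (4588229 - 3987295)*(-4045089 + (673 - 1445*(-1915) - 1915*1437)) = 600934*(-4045089 + (673 + 2767175 - 2751855)) = 600934*(-4045089 + 15993) = 600934*(-4029096) = -2421220775664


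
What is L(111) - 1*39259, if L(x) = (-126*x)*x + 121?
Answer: -1591584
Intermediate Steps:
L(x) = 121 - 126*x**2 (L(x) = -126*x**2 + 121 = 121 - 126*x**2)
L(111) - 1*39259 = (121 - 126*111**2) - 1*39259 = (121 - 126*12321) - 39259 = (121 - 1552446) - 39259 = -1552325 - 39259 = -1591584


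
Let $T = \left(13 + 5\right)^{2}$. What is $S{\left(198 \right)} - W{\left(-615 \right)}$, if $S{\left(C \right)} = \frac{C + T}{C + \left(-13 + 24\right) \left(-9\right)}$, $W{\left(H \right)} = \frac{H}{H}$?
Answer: $\frac{47}{11} \approx 4.2727$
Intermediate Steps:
$T = 324$ ($T = 18^{2} = 324$)
$W{\left(H \right)} = 1$
$S{\left(C \right)} = \frac{324 + C}{-99 + C}$ ($S{\left(C \right)} = \frac{C + 324}{C + \left(-13 + 24\right) \left(-9\right)} = \frac{324 + C}{C + 11 \left(-9\right)} = \frac{324 + C}{C - 99} = \frac{324 + C}{-99 + C}$)
$S{\left(198 \right)} - W{\left(-615 \right)} = \frac{324 + 198}{-99 + 198} - 1 = \frac{1}{99} \cdot 522 - 1 = \frac{58}{11} - 1 = \frac{47}{11}$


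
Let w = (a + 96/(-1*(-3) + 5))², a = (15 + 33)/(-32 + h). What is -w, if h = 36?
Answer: -576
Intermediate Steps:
a = 12 (a = (15 + 33)/(-32 + 36) = 48/4 = 48*(¼) = 12)
w = 576 (w = (12 + 96/(-1*(-3) + 5))² = (12 + 96/(3 + 5))² = (12 + 96/8)² = (12 + 96*(⅛))² = (12 + 12)² = 24² = 576)
-w = -1*576 = -576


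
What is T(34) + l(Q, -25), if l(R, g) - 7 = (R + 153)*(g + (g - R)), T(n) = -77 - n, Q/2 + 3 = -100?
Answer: -8372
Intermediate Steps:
Q = -206 (Q = -6 + 2*(-100) = -6 - 200 = -206)
l(R, g) = 7 + (153 + R)*(-R + 2*g) (l(R, g) = 7 + (R + 153)*(g + (g - R)) = 7 + (153 + R)*(-R + 2*g))
T(34) + l(Q, -25) = (-77 - 1*34) + (7 - 1*(-206)² - 153*(-206) + 306*(-25) + 2*(-206)*(-25)) = (-77 - 34) + (7 - 1*42436 + 31518 - 7650 + 10300) = -111 + (7 - 42436 + 31518 - 7650 + 10300) = -111 - 8261 = -8372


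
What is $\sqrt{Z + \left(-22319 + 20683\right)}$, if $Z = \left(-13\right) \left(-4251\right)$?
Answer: $\sqrt{53627} \approx 231.57$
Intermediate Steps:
$Z = 55263$
$\sqrt{Z + \left(-22319 + 20683\right)} = \sqrt{55263 + \left(-22319 + 20683\right)} = \sqrt{55263 - 1636} = \sqrt{53627}$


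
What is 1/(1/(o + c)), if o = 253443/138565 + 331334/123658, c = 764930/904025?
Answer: 1658883127705344/309803414856985 ≈ 5.3546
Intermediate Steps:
c = 152986/180805 (c = 764930*(1/904025) = 152986/180805 ≈ 0.84614)
o = 38625775102/8567335385 (o = 253443*(1/138565) + 331334*(1/123658) = 253443/138565 + 165667/61829 = 38625775102/8567335385 ≈ 4.5085)
1/(1/(o + c)) = 1/(1/(38625775102/8567335385 + 152986/180805)) = 1/(1/(1658883127705344/309803414856985)) = 1/(309803414856985/1658883127705344) = 1658883127705344/309803414856985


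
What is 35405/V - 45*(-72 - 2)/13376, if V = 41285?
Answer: 61105633/55222816 ≈ 1.1065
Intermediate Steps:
35405/V - 45*(-72 - 2)/13376 = 35405/41285 - 45*(-72 - 2)/13376 = 35405*(1/41285) - 45*(-74)*(1/13376) = 7081/8257 + 3330*(1/13376) = 7081/8257 + 1665/6688 = 61105633/55222816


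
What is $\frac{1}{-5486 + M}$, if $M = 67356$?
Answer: $\frac{1}{61870} \approx 1.6163 \cdot 10^{-5}$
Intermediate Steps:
$\frac{1}{-5486 + M} = \frac{1}{-5486 + 67356} = \frac{1}{61870}$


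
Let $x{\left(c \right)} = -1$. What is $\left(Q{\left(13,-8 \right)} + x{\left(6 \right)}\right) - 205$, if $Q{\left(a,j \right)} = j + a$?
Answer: $-201$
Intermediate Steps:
$Q{\left(a,j \right)} = a + j$
$\left(Q{\left(13,-8 \right)} + x{\left(6 \right)}\right) - 205 = \left(\left(13 - 8\right) - 1\right) - 205 = \left(5 - 1\right) - 205 = 4 - 205 = -201$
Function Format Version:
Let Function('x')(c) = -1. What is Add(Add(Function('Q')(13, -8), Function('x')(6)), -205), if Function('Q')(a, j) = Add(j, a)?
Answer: -201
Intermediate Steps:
Function('Q')(a, j) = Add(a, j)
Add(Add(Function('Q')(13, -8), Function('x')(6)), -205) = Add(Add(Add(13, -8), -1), -205) = Add(Add(5, -1), -205) = Add(4, -205) = -201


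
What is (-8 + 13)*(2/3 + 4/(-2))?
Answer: -20/3 ≈ -6.6667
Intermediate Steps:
(-8 + 13)*(2/3 + 4/(-2)) = 5*(2*(1/3) + 4*(-1/2)) = 5*(2/3 - 2) = 5*(-4/3) = -20/3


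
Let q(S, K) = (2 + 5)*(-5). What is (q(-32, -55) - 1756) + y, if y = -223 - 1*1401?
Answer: -3415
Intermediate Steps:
q(S, K) = -35 (q(S, K) = 7*(-5) = -35)
y = -1624 (y = -223 - 1401 = -1624)
(q(-32, -55) - 1756) + y = (-35 - 1756) - 1624 = -1791 - 1624 = -3415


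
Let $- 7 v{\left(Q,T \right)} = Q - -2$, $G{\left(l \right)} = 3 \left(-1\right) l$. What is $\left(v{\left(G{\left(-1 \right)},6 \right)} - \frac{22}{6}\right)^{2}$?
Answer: $\frac{8464}{441} \approx 19.193$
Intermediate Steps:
$G{\left(l \right)} = - 3 l$
$v{\left(Q,T \right)} = - \frac{2}{7} - \frac{Q}{7}$ ($v{\left(Q,T \right)} = - \frac{Q - -2}{7} = - \frac{Q + 2}{7} = - \frac{2 + Q}{7} = - \frac{2}{7} - \frac{Q}{7}$)
$\left(v{\left(G{\left(-1 \right)},6 \right)} - \frac{22}{6}\right)^{2} = \left(\left(- \frac{2}{7} - \frac{\left(-3\right) \left(-1\right)}{7}\right) - \frac{22}{6}\right)^{2} = \left(\left(- \frac{2}{7} - \frac{3}{7}\right) - \frac{11}{3}\right)^{2} = \left(- \frac{5}{7} - \frac{11}{3}\right)^{2} = \left(- \frac{92}{21}\right)^{2} = \frac{8464}{441}$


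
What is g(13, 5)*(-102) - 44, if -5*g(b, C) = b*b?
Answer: 17018/5 ≈ 3403.6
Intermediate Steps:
g(b, C) = -b²/5 (g(b, C) = -b*b/5 = -b²/5)
g(13, 5)*(-102) - 44 = -⅕*13²*(-102) - 44 = -⅕*169*(-102) - 44 = -169/5*(-102) - 44 = 17238/5 - 44 = 17018/5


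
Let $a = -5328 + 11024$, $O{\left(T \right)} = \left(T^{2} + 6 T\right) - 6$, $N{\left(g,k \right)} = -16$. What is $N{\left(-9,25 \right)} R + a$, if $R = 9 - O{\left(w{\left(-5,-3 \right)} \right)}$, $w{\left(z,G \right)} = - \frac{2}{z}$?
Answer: $\frac{137424}{25} \approx 5497.0$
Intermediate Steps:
$O{\left(T \right)} = -6 + T^{2} + 6 T$
$R = \frac{311}{25}$ ($R = 9 - \left(-6 + \left(- \frac{2}{-5}\right)^{2} + 6 \left(- \frac{2}{-5}\right)\right) = 9 - \left(-6 + \left(\left(-2\right) \left(- \frac{1}{5}\right)\right)^{2} + 6 \left(\left(-2\right) \left(- \frac{1}{5}\right)\right)\right) = 9 - \left(-6 + \left(\frac{2}{5}\right)^{2} + 6 \cdot \frac{2}{5}\right) = 9 - \left(-6 + \frac{4}{25} + \frac{12}{5}\right) = 9 - - \frac{86}{25} = 9 + \frac{86}{25} = \frac{311}{25} \approx 12.44$)
$a = 5696$
$N{\left(-9,25 \right)} R + a = \left(-16\right) \frac{311}{25} + 5696 = - \frac{4976}{25} + 5696 = \frac{137424}{25}$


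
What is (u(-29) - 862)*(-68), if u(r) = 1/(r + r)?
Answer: 1699898/29 ≈ 58617.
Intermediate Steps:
u(r) = 1/(2*r)
(u(-29) - 862)*(-68) = ((½)/(-29) - 862)*(-68) = ((½)*(-1/29) - 862)*(-68) = (-1/58 - 862)*(-68) = -49997/58*(-68) = 1699898/29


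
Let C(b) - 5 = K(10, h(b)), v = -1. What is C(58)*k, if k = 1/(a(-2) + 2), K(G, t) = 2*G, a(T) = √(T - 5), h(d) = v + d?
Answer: 50/11 - 25*I*√7/11 ≈ 4.5455 - 6.0131*I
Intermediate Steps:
h(d) = -1 + d
a(T) = √(-5 + T)
C(b) = 25 (C(b) = 5 + 2*10 = 5 + 20 = 25)
k = 1/(2 + I*√7) (k = 1/(√(-5 - 2) + 2) = 1/(√(-7) + 2) = 1/(I*√7 + 2) = 1/(2 + I*√7) ≈ 0.18182 - 0.24052*I)
C(58)*k = 25*(2/11 - I*√7/11) = 50/11 - 25*I*√7/11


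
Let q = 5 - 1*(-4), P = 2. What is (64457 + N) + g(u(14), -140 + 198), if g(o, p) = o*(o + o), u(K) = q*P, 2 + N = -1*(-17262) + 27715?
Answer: 110080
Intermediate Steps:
N = 44975 (N = -2 + (-1*(-17262) + 27715) = -2 + (17262 + 27715) = -2 + 44977 = 44975)
q = 9 (q = 5 + 4 = 9)
u(K) = 18 (u(K) = 9*2 = 18)
g(o, p) = 2*o² (g(o, p) = o*(2*o) = 2*o²)
(64457 + N) + g(u(14), -140 + 198) = (64457 + 44975) + 2*18² = 109432 + 2*324 = 109432 + 648 = 110080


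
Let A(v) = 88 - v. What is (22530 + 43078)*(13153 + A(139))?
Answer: 859596016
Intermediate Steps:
(22530 + 43078)*(13153 + A(139)) = (22530 + 43078)*(13153 + (88 - 1*139)) = 65608*(13153 + (88 - 139)) = 65608*(13153 - 51) = 65608*13102 = 859596016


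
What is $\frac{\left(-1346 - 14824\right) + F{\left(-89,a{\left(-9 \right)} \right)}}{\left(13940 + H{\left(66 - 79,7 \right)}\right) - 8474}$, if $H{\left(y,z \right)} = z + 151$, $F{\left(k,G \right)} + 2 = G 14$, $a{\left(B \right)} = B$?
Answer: $- \frac{8149}{2812} \approx -2.8979$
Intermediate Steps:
$F{\left(k,G \right)} = -2 + 14 G$ ($F{\left(k,G \right)} = -2 + G 14 = -2 + 14 G$)
$H{\left(y,z \right)} = 151 + z$
$\frac{\left(-1346 - 14824\right) + F{\left(-89,a{\left(-9 \right)} \right)}}{\left(13940 + H{\left(66 - 79,7 \right)}\right) - 8474} = \frac{\left(-1346 - 14824\right) + \left(-2 + 14 \left(-9\right)\right)}{\left(13940 + \left(151 + 7\right)\right) - 8474} = \frac{-16170 - 128}{\left(13940 + 158\right) - 8474} = \frac{-16170 - 128}{14098 - 8474} = - \frac{16298}{5624} = \left(-16298\right) \frac{1}{5624} = - \frac{8149}{2812}$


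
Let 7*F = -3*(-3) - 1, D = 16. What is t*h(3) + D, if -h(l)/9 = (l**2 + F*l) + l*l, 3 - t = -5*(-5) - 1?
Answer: 4066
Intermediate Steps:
F = 8/7 (F = (-3*(-3) - 1)/7 = (9 - 1)/7 = (1/7)*8 = 8/7 ≈ 1.1429)
t = -21 (t = 3 - (-5*(-5) - 1) = 3 - (25 - 1) = 3 - 1*24 = 3 - 24 = -21)
h(l) = -18*l**2 - 72*l/7 (h(l) = -9*((l**2 + 8*l/7) + l*l) = -9*((l**2 + 8*l/7) + l**2) = -9*(2*l**2 + 8*l/7) = -18*l**2 - 72*l/7)
t*h(3) + D = -(-54)*3*(4 + 7*3) + 16 = -(-54)*3*(4 + 21) + 16 = -(-54)*3*25 + 16 = -21*(-1350/7) + 16 = 4050 + 16 = 4066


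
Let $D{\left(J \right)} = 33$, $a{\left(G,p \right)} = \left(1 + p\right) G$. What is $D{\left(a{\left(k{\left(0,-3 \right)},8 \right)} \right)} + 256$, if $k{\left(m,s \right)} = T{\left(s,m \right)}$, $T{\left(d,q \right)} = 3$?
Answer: $289$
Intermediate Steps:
$k{\left(m,s \right)} = 3$
$a{\left(G,p \right)} = G \left(1 + p\right)$
$D{\left(a{\left(k{\left(0,-3 \right)},8 \right)} \right)} + 256 = 33 + 256 = 289$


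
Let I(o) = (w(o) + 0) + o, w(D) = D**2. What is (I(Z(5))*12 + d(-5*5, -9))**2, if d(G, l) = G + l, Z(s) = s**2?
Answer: 60310756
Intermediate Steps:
I(o) = o + o**2 (I(o) = (o**2 + 0) + o = o**2 + o = o + o**2)
(I(Z(5))*12 + d(-5*5, -9))**2 = ((5**2*(1 + 5**2))*12 + (-5*5 - 9))**2 = ((25*(1 + 25))*12 + (-25 - 9))**2 = ((25*26)*12 - 34)**2 = (650*12 - 34)**2 = (7800 - 34)**2 = 7766**2 = 60310756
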